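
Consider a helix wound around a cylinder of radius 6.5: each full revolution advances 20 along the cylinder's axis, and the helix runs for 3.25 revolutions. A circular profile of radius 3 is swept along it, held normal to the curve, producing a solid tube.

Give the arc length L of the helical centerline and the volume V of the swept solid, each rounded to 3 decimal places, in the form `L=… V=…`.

2πR = 2π·6.5 = 40.840704
per-turn = √(40.840704² + 20²) = √(1667.9631 + 400) = √2067.9631 = 45.474863
L = 3.25 × 45.474863 = 147.793304
V = π·3² × L = 28.274334 × 147.793304 = 4178.757223

L=147.793 V=4178.757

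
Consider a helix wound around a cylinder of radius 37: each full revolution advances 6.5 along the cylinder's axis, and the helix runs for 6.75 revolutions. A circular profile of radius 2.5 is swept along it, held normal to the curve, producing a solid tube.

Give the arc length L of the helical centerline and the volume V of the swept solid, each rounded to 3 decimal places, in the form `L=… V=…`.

L=1569.839 V=30823.712

2πR = 2π·37 = 232.477856
per-turn = √(232.477856² + 6.5²) = √(54045.9537 + 42.25) = √54088.2037 = 232.568707
L = 6.75 × 232.568707 = 1569.838776
V = π·2.5² × L = 19.634954 × 1569.838776 = 30823.712278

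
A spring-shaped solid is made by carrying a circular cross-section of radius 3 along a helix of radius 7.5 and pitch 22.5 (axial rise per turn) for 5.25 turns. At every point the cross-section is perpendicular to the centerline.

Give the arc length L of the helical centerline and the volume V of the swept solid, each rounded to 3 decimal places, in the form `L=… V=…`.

L=274.154 V=7751.525

2πR = 2π·7.5 = 47.123890
per-turn = √(47.123890² + 22.5²) = √(2220.6610 + 506.25) = √2726.9110 = 52.219833
L = 5.25 × 52.219833 = 274.154125
V = π·3² × L = 28.274334 × 274.154125 = 7751.525261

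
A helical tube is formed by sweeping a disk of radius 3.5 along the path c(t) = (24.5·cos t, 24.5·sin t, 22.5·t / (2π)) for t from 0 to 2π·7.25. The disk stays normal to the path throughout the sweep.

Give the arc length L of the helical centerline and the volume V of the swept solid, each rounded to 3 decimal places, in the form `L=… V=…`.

2πR = 2π·24.5 = 153.938040
per-turn = √(153.938040² + 22.5²) = √(23696.9202 + 506.25) = √24203.1702 = 155.573681
L = 7.25 × 155.573681 = 1127.909186
V = π·3.5² × L = 38.484510 × 1127.909186 = 43407.032356

L=1127.909 V=43407.032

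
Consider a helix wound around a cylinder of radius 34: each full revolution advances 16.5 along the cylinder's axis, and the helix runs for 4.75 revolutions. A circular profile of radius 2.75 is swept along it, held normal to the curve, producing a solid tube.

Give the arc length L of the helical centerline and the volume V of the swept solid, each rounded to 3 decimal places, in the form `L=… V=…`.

L=1017.757 V=24180.162

2πR = 2π·34 = 213.628300
per-turn = √(213.628300² + 16.5²) = √(45637.0508 + 272.25) = √45909.3008 = 214.264558
L = 4.75 × 214.264558 = 1017.756650
V = π·2.75² × L = 23.758294 × 1017.756650 = 24180.162157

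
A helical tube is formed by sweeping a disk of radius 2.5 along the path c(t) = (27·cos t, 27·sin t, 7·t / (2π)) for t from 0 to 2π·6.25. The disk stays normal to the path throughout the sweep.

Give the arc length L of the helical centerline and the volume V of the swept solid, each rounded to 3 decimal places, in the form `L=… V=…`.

2πR = 2π·27 = 169.646003
per-turn = √(169.646003² + 7²) = √(28779.7664 + 49) = √28828.7664 = 169.790360
L = 6.25 × 169.790360 = 1061.189752
V = π·2.5² × L = 19.634954 × 1061.189752 = 20836.412047

L=1061.190 V=20836.412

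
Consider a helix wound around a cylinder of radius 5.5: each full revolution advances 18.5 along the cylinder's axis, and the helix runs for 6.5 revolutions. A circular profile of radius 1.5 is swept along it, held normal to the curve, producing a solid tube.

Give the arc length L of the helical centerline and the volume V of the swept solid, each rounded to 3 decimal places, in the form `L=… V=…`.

2πR = 2π·5.5 = 34.557519
per-turn = √(34.557519² + 18.5²) = √(1194.2221 + 342.25) = √1536.4721 = 39.197859
L = 6.5 × 39.197859 = 254.786082
V = π·1.5² × L = 7.068583 × 254.786082 = 1800.976688

L=254.786 V=1800.977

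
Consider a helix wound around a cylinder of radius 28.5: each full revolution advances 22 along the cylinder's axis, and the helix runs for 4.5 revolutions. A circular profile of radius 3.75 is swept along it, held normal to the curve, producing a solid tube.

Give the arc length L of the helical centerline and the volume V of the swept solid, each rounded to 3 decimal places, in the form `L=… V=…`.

2πR = 2π·28.5 = 179.070781
per-turn = √(179.070781² + 22²) = √(32066.3447 + 484) = √32550.3447 = 180.417141
L = 4.5 × 180.417141 = 811.877134
V = π·3.75² × L = 44.178647 × 811.877134 = 35867.633044

L=811.877 V=35867.633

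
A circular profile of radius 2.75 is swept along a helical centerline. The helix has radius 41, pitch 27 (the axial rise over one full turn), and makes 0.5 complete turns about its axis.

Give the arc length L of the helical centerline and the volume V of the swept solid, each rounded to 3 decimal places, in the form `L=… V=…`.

L=129.511 V=3076.956

2πR = 2π·41 = 257.610598
per-turn = √(257.610598² + 27²) = √(66363.2200 + 729) = √67092.2200 = 259.021659
L = 0.5 × 259.021659 = 129.510830
V = π·2.75² × L = 23.758294 × 129.510830 = 3076.956424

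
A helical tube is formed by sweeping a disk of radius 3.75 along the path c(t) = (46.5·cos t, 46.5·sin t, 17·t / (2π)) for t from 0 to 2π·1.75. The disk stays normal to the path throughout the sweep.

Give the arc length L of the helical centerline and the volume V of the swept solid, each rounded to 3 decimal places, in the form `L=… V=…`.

2πR = 2π·46.5 = 292.168117
per-turn = √(292.168117² + 17²) = √(85362.2085 + 289) = √85651.2085 = 292.662277
L = 1.75 × 292.662277 = 512.158985
V = π·3.75² × L = 44.178647 × 512.158985 = 22626.490848

L=512.159 V=22626.491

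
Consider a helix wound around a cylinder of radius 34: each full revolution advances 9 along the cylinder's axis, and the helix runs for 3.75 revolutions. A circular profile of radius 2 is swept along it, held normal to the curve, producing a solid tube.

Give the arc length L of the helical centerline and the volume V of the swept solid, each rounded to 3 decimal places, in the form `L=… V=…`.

L=801.817 V=10075.926

2πR = 2π·34 = 213.628300
per-turn = √(213.628300² + 9²) = √(45637.0508 + 81) = √45718.0508 = 213.817798
L = 3.75 × 213.817798 = 801.816743
V = π·2² × L = 12.566371 × 801.816743 = 10075.926352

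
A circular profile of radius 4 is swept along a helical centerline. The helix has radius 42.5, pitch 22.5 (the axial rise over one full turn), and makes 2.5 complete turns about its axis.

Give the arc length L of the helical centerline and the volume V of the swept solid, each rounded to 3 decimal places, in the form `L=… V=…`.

2πR = 2π·42.5 = 267.035376
per-turn = √(267.035376² + 22.5²) = √(71307.8918 + 506.25) = √71814.1418 = 267.981607
L = 2.5 × 267.981607 = 669.954018
V = π·4² × L = 50.265482 × 669.954018 = 33675.561939

L=669.954 V=33675.562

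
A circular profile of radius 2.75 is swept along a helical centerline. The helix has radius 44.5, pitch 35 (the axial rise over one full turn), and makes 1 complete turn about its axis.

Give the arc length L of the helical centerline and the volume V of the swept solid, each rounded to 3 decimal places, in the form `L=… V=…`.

L=281.784 V=6694.704

2πR = 2π·44.5 = 279.601746
per-turn = √(279.601746² + 35²) = √(78177.1365 + 1225) = √79402.1365 = 281.783847
L = 1 × 281.783847 = 281.783847
V = π·2.75² × L = 23.758294 × 281.783847 = 6694.703608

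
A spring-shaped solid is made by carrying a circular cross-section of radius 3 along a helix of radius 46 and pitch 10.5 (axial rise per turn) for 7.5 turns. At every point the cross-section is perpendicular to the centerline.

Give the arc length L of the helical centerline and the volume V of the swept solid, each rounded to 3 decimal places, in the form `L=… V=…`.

L=2169.129 V=61330.675

2πR = 2π·46 = 289.026524
per-turn = √(289.026524² + 10.5²) = √(83536.3317 + 110.25) = √83646.5817 = 289.217188
L = 7.5 × 289.217188 = 2169.128908
V = π·3² × L = 28.274334 × 2169.128908 = 61330.674968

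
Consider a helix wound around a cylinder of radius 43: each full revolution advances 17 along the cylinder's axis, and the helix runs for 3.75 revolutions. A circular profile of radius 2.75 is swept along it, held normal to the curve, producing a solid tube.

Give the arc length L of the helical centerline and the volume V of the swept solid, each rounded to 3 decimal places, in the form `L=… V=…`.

L=1015.167 V=24118.643

2πR = 2π·43 = 270.176968
per-turn = √(270.176968² + 17²) = √(72995.5942 + 289) = √73284.5942 = 270.711275
L = 3.75 × 270.711275 = 1015.167279
V = π·2.75² × L = 23.758294 × 1015.167279 = 24118.643134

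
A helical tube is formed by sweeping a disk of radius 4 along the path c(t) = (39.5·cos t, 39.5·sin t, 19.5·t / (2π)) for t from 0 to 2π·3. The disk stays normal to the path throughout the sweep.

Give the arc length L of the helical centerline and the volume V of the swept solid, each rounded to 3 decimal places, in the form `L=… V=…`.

L=746.852 V=37540.881

2πR = 2π·39.5 = 248.185820
per-turn = √(248.185820² + 19.5²) = √(61596.2011 + 380.25) = √61976.4511 = 248.950700
L = 3 × 248.950700 = 746.852100
V = π·4² × L = 50.265482 × 746.852100 = 37540.881142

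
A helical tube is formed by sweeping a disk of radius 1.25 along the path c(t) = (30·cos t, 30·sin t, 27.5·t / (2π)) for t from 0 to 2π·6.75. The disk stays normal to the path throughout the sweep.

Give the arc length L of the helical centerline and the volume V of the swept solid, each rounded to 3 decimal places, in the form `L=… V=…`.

2πR = 2π·30 = 188.495559
per-turn = √(188.495559² + 27.5²) = √(35530.5758 + 756.25) = √36286.8258 = 190.491013
L = 6.75 × 190.491013 = 1285.814334
V = π·1.25² × L = 4.908739 × 1285.814334 = 6311.726354

L=1285.814 V=6311.726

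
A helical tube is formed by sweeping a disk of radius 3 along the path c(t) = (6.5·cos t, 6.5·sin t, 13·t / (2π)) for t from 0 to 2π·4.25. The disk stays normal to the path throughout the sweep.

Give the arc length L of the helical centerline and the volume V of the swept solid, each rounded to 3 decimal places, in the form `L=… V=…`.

L=182.154 V=5150.288

2πR = 2π·6.5 = 40.840704
per-turn = √(40.840704² + 13²) = √(1667.9631 + 169) = √1836.9631 = 42.859808
L = 4.25 × 42.859808 = 182.154184
V = π·3² × L = 28.274334 × 182.154184 = 5150.288219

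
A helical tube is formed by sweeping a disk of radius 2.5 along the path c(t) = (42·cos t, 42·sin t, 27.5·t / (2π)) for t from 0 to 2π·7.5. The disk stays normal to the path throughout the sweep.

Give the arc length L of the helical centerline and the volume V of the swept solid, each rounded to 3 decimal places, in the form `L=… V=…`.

2πR = 2π·42 = 263.893783
per-turn = √(263.893783² + 27.5²) = √(69639.9287 + 756.25) = √70396.1787 = 265.322782
L = 7.5 × 265.322782 = 1989.920865
V = π·2.5² × L = 19.634954 × 1989.920865 = 39072.004819

L=1989.921 V=39072.005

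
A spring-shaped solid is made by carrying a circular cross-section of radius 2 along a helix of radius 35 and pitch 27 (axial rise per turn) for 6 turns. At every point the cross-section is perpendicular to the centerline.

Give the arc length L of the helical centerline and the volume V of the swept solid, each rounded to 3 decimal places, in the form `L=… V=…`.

L=1329.377 V=16705.439

2πR = 2π·35 = 219.911486
per-turn = √(219.911486² + 27²) = √(48361.0616 + 729) = √49090.0616 = 221.562771
L = 6 × 221.562771 = 1329.376627
V = π·2² × L = 12.566371 × 1329.376627 = 16705.439381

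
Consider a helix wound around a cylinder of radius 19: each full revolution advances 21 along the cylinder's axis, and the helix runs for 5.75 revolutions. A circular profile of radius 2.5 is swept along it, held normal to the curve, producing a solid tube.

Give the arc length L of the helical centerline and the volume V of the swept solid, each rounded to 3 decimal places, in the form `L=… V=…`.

L=696.978 V=13685.122

2πR = 2π·19 = 119.380521
per-turn = √(119.380521² + 21²) = √(14251.7088 + 441) = √14692.7088 = 121.213484
L = 5.75 × 121.213484 = 696.977534
V = π·2.5² × L = 19.634954 × 696.977534 = 13685.121883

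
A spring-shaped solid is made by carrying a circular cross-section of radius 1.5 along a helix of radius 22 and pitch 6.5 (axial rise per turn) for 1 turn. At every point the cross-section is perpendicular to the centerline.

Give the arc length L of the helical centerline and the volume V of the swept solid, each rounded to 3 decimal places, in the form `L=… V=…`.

L=138.383 V=978.170

2πR = 2π·22 = 138.230077
per-turn = √(138.230077² + 6.5²) = √(19107.5541 + 42.25) = √19149.8041 = 138.382817
L = 1 × 138.382817 = 138.382817
V = π·1.5² × L = 7.068583 × 138.382817 = 978.170495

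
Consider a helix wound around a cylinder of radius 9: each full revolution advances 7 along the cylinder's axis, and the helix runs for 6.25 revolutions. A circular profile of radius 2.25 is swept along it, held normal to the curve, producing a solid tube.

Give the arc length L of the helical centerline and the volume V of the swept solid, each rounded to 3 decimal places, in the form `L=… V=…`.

L=356.127 V=5663.951

2πR = 2π·9 = 56.548668
per-turn = √(56.548668² + 7²) = √(3197.7518 + 49) = √3246.7518 = 56.980276
L = 6.25 × 56.980276 = 356.126724
V = π·2.25² × L = 15.904313 × 356.126724 = 5663.950810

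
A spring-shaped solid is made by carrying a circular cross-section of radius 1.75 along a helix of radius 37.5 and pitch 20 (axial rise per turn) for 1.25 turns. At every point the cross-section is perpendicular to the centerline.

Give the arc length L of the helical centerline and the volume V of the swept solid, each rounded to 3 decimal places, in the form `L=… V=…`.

2πR = 2π·37.5 = 235.619449
per-turn = √(235.619449² + 20²) = √(55516.5248 + 400) = √55916.5248 = 236.466752
L = 1.25 × 236.466752 = 295.583440
V = π·1.75² × L = 9.621128 × 295.583440 = 2843.845962

L=295.583 V=2843.846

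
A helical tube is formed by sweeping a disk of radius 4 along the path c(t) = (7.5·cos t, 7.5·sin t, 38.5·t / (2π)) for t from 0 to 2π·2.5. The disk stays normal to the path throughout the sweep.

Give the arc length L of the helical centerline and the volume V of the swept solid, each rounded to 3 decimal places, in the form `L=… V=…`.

2πR = 2π·7.5 = 47.123890
per-turn = √(47.123890² + 38.5²) = √(2220.6610 + 1482.25) = √3702.9110 = 60.851549
L = 2.5 × 60.851549 = 152.128872
V = π·4² × L = 50.265482 × 152.128872 = 7646.831146

L=152.129 V=7646.831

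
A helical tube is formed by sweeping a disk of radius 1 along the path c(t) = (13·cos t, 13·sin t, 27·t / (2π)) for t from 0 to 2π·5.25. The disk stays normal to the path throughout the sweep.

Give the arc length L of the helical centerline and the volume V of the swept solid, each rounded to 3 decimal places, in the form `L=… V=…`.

L=451.648 V=1418.894

2πR = 2π·13 = 81.681409
per-turn = √(81.681409² + 27²) = √(6671.8526 + 729) = √7400.8526 = 86.028208
L = 5.25 × 86.028208 = 451.648092
V = π·1² × L = 3.141593 × 451.648092 = 1418.894328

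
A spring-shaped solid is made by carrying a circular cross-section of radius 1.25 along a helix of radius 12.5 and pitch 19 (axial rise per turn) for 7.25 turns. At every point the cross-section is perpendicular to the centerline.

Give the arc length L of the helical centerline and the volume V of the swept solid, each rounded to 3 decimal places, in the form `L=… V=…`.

L=585.839 V=2875.729

2πR = 2π·12.5 = 78.539816
per-turn = √(78.539816² + 19²) = √(6168.5028 + 361) = √6529.5028 = 80.805339
L = 7.25 × 80.805339 = 585.838705
V = π·1.25² × L = 4.908739 × 585.838705 = 2875.729019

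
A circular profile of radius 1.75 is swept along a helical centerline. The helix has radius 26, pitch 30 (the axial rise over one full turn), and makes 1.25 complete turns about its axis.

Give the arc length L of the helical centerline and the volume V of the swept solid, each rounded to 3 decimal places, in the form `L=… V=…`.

2πR = 2π·26 = 163.362818
per-turn = √(163.362818² + 30²) = √(26687.4103 + 900) = √27587.4103 = 166.094582
L = 1.25 × 166.094582 = 207.618228
V = π·1.75² × L = 9.621128 × 207.618228 = 1997.521443

L=207.618 V=1997.521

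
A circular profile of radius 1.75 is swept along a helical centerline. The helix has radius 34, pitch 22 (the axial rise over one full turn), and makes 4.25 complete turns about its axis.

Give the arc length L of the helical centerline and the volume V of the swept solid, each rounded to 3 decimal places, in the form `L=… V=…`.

2πR = 2π·34 = 213.628300
per-turn = √(213.628300² + 22²) = √(45637.0508 + 484) = √46121.0508 = 214.758122
L = 4.25 × 214.758122 = 912.722016
V = π·1.75² × L = 9.621128 × 912.722016 = 8781.414893

L=912.722 V=8781.415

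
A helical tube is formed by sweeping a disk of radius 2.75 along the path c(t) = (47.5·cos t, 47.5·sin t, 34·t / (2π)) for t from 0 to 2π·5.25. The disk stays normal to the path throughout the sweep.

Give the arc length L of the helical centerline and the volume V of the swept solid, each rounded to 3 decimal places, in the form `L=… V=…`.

L=1577.004 V=37466.926

2πR = 2π·47.5 = 298.451302
per-turn = √(298.451302² + 34²) = √(89073.1797 + 1156) = √90229.1797 = 300.381723
L = 5.25 × 300.381723 = 1577.004048
V = π·2.75² × L = 23.758294 × 1577.004048 = 37466.926499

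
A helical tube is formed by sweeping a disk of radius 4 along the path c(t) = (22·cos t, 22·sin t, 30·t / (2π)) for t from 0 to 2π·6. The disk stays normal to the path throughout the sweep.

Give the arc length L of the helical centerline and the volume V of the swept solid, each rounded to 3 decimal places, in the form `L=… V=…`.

2πR = 2π·22 = 138.230077
per-turn = √(138.230077² + 30²) = √(19107.5541 + 900) = √20007.5541 = 141.448062
L = 6 × 141.448062 = 848.688369
V = π·4² × L = 50.265482 × 848.688369 = 42659.730343

L=848.688 V=42659.730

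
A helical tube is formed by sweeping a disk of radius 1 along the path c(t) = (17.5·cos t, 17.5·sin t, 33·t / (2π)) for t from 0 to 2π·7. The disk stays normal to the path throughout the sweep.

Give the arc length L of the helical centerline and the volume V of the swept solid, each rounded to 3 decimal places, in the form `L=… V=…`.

L=803.607 V=2524.605

2πR = 2π·17.5 = 109.955743
per-turn = √(109.955743² + 33²) = √(12090.2654 + 1089) = √13179.2654 = 114.800982
L = 7 × 114.800982 = 803.606872
V = π·1² × L = 3.141593 × 803.606872 = 2524.605444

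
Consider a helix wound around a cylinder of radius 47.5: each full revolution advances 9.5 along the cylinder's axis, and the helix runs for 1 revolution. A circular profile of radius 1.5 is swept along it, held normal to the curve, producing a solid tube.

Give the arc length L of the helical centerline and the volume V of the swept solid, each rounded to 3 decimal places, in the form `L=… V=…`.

2πR = 2π·47.5 = 298.451302
per-turn = √(298.451302² + 9.5²) = √(89073.1797 + 90.25) = √89163.4297 = 298.602461
L = 1 × 298.602461 = 298.602461
V = π·1.5² × L = 7.068583 × 298.602461 = 2110.696420

L=298.602 V=2110.696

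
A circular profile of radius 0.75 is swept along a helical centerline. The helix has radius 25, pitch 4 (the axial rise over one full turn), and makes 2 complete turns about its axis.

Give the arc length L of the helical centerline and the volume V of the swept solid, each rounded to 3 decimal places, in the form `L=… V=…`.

2πR = 2π·25 = 157.079633
per-turn = √(157.079633² + 4²) = √(24674.0110 + 16) = √24690.0110 = 157.130554
L = 2 × 157.130554 = 314.261108
V = π·0.75² × L = 1.767146 × 314.261108 = 555.345218

L=314.261 V=555.345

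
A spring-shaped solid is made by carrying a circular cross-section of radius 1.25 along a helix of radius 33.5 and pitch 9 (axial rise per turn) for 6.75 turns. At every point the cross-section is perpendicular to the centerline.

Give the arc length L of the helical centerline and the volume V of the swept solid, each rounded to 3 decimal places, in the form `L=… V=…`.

2πR = 2π·33.5 = 210.486708
per-turn = √(210.486708² + 9²) = √(44304.6542 + 81) = √44385.6542 = 210.679031
L = 6.75 × 210.679031 = 1422.083460
V = π·1.25² × L = 4.908739 × 1422.083460 = 6980.635861

L=1422.083 V=6980.636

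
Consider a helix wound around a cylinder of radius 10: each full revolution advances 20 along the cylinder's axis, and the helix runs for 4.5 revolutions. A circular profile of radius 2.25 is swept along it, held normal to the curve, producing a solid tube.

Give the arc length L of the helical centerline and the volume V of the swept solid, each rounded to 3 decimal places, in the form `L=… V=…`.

L=296.722 V=4719.155

2πR = 2π·10 = 62.831853
per-turn = √(62.831853² + 20²) = √(3947.8418 + 400) = √4347.8418 = 65.938166
L = 4.5 × 65.938166 = 296.721748
V = π·2.25² × L = 15.904313 × 296.721748 = 4719.155495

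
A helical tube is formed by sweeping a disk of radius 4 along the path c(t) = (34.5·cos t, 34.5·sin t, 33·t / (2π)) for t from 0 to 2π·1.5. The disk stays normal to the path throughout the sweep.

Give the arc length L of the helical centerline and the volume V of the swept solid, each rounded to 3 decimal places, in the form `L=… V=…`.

2πR = 2π·34.5 = 216.769893
per-turn = √(216.769893² + 33²) = √(46989.1866 + 1089) = √48078.1866 = 219.267386
L = 1.5 × 219.267386 = 328.901079
V = π·4² × L = 50.265482 × 328.901079 = 16532.371415

L=328.901 V=16532.371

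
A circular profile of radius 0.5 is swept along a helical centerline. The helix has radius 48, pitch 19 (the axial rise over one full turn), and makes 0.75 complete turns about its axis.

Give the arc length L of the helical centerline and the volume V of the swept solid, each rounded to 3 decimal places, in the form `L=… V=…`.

L=226.643 V=178.005

2πR = 2π·48 = 301.592895
per-turn = √(301.592895² + 19²) = √(90958.2742 + 361) = √91319.2742 = 302.190791
L = 0.75 × 302.190791 = 226.643093
V = π·0.5² × L = 0.785398 × 226.643093 = 178.005069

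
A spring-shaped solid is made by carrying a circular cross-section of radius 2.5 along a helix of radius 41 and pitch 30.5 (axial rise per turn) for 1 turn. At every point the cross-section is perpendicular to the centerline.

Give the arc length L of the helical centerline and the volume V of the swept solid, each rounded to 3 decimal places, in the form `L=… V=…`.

2πR = 2π·41 = 257.610598
per-turn = √(257.610598² + 30.5²) = √(66363.2200 + 930.25) = √67293.4700 = 259.409849
L = 1 × 259.409849 = 259.409849
V = π·2.5² × L = 19.634954 × 259.409849 = 5093.500483

L=259.410 V=5093.500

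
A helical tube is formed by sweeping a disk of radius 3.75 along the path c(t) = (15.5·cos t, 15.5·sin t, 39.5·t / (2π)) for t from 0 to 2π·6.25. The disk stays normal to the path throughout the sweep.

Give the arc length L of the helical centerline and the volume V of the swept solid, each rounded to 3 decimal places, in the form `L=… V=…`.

L=656.843 V=29018.443

2πR = 2π·15.5 = 97.389372
per-turn = √(97.389372² + 39.5²) = √(9484.6898 + 1560.25) = √11044.9398 = 105.094909
L = 6.25 × 105.094909 = 656.843179
V = π·3.75² × L = 44.178647 × 656.843179 = 29018.442746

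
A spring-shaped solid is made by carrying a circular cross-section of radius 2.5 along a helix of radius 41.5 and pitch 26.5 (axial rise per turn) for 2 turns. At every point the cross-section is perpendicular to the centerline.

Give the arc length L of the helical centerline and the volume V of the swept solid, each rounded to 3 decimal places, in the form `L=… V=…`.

2πR = 2π·41.5 = 260.752190
per-turn = √(260.752190² + 26.5²) = √(67991.7047 + 702.25) = √68693.9547 = 262.095316
L = 2 × 262.095316 = 524.190632
V = π·2.5² × L = 19.634954 × 524.190632 = 10292.458995

L=524.191 V=10292.459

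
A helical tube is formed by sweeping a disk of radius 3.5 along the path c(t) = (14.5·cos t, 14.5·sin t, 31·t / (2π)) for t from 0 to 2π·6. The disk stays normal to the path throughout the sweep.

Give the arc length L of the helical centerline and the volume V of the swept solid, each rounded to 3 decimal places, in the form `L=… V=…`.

2πR = 2π·14.5 = 91.106187
per-turn = √(91.106187² + 31²) = √(8300.3373 + 961) = √9261.3373 = 96.235842
L = 6 × 96.235842 = 577.415052
V = π·3.5² × L = 38.484510 × 577.415052 = 22221.535366

L=577.415 V=22221.535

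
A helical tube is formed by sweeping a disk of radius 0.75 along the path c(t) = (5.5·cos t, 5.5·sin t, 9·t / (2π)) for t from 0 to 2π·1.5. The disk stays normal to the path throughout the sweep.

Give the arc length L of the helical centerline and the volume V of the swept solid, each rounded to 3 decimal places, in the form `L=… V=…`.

L=53.565 V=94.658

2πR = 2π·5.5 = 34.557519
per-turn = √(34.557519² + 9²) = √(1194.2221 + 81) = √1275.2221 = 35.710252
L = 1.5 × 35.710252 = 53.565379
V = π·0.75² × L = 1.767146 × 53.565379 = 94.657838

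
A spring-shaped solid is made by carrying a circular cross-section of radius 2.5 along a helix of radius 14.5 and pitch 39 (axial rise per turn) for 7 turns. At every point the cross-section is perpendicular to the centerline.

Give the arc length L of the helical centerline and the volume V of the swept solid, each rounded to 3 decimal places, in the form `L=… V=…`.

L=693.719 V=13621.133

2πR = 2π·14.5 = 91.106187
per-turn = √(91.106187² + 39²) = √(8300.3373 + 1521) = √9821.3373 = 99.102660
L = 7 × 99.102660 = 693.718623
V = π·2.5² × L = 19.634954 × 693.718623 = 13621.133309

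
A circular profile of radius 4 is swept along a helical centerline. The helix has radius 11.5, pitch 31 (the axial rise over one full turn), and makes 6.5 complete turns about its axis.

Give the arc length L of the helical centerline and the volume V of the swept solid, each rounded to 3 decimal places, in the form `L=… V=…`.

L=511.068 V=25689.073

2πR = 2π·11.5 = 72.256631
per-turn = √(72.256631² + 31²) = √(5221.0207 + 961) = √6182.0207 = 78.625827
L = 6.5 × 78.625827 = 511.067878
V = π·4² × L = 50.265482 × 511.067878 = 25689.073448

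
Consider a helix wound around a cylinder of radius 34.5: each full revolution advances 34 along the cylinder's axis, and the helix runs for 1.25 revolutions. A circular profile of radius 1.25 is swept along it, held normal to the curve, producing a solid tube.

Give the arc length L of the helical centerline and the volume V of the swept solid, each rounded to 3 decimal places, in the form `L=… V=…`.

L=274.275 V=1346.345

2πR = 2π·34.5 = 216.769893
per-turn = √(216.769893² + 34²) = √(46989.1866 + 1156) = √48145.1866 = 219.420114
L = 1.25 × 219.420114 = 274.275143
V = π·1.25² × L = 4.908739 × 274.275143 = 1346.344959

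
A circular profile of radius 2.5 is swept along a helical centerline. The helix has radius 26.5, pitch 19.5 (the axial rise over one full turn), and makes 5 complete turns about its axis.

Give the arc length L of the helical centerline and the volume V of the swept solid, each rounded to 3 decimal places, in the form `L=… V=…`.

L=838.212 V=16458.253

2πR = 2π·26.5 = 166.504411
per-turn = √(166.504411² + 19.5²) = √(27723.7188 + 380.25) = √28103.9688 = 167.642384
L = 5 × 167.642384 = 838.211918
V = π·2.5² × L = 19.634954 × 838.211918 = 16458.252519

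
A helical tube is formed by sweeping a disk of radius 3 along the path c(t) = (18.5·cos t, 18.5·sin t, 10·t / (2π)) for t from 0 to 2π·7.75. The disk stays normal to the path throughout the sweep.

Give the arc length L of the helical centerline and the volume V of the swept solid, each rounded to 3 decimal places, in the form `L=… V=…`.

2πR = 2π·18.5 = 116.238928
per-turn = √(116.238928² + 10²) = √(13511.4884 + 100) = √13611.4884 = 116.668284
L = 7.75 × 116.668284 = 904.179199
V = π·3² × L = 28.274334 × 904.179199 = 25565.064556

L=904.179 V=25565.065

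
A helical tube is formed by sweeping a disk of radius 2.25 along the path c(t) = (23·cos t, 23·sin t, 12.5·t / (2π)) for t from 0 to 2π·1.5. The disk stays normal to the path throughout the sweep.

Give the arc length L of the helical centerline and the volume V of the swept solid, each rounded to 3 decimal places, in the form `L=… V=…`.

L=217.579 V=3460.449

2πR = 2π·23 = 144.513262
per-turn = √(144.513262² + 12.5²) = √(20884.0829 + 156.25) = √21040.3329 = 145.052862
L = 1.5 × 145.052862 = 217.579294
V = π·2.25² × L = 15.904313 × 217.579294 = 3460.449148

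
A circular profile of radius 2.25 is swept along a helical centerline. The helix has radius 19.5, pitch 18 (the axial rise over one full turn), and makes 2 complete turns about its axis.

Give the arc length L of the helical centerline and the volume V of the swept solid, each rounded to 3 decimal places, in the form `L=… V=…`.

L=247.675 V=3939.093

2πR = 2π·19.5 = 122.522113
per-turn = √(122.522113² + 18²) = √(15011.6683 + 324) = √15335.6683 = 123.837265
L = 2 × 123.837265 = 247.674531
V = π·2.25² × L = 15.904313 × 247.674531 = 3939.093212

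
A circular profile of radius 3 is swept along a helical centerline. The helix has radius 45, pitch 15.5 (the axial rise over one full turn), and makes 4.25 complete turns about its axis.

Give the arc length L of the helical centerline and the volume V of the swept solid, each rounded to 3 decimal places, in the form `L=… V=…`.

L=1203.463 V=34027.128

2πR = 2π·45 = 282.743339
per-turn = √(282.743339² + 15.5²) = √(79943.7956 + 240.25) = √80184.0456 = 283.167875
L = 4.25 × 283.167875 = 1203.463470
V = π·3² × L = 28.274334 × 1203.463470 = 34027.127977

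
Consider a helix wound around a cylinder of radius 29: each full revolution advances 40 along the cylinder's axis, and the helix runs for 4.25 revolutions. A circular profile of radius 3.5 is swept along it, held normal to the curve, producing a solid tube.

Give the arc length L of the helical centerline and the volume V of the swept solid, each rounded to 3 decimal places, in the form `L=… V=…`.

2πR = 2π·29 = 182.212374
per-turn = √(182.212374² + 40²) = √(33201.3492 + 1600) = √34801.3492 = 186.551197
L = 4.25 × 186.551197 = 792.842588
V = π·3.5² × L = 38.484510 × 792.842588 = 30512.158528

L=792.843 V=30512.159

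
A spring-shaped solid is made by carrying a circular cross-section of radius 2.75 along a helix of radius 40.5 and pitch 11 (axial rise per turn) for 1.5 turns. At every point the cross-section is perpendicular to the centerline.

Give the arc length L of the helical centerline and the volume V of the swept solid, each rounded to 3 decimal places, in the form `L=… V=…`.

L=382.060 V=9077.093

2πR = 2π·40.5 = 254.469005
per-turn = √(254.469005² + 11²) = √(64754.4745 + 121) = √64875.4745 = 254.706644
L = 1.5 × 254.706644 = 382.059966
V = π·2.75² × L = 23.758294 × 382.059966 = 9077.093165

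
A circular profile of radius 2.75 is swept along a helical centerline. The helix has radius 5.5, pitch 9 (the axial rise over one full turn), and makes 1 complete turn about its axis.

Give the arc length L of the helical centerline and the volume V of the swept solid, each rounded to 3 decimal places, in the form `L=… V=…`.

2πR = 2π·5.5 = 34.557519
per-turn = √(34.557519² + 9²) = √(1194.2221 + 81) = √1275.2221 = 35.710252
L = 1 × 35.710252 = 35.710252
V = π·2.75² × L = 23.758294 × 35.710252 = 848.414693

L=35.710 V=848.415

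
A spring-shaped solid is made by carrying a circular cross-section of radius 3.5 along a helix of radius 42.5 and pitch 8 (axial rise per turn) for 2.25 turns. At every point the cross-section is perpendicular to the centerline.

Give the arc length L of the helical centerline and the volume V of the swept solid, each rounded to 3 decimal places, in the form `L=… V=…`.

L=601.099 V=23133.007

2πR = 2π·42.5 = 267.035376
per-turn = √(267.035376² + 8²) = √(71307.8918 + 64) = √71371.8918 = 267.155183
L = 2.25 × 267.155183 = 601.099162
V = π·3.5² × L = 38.484510 × 601.099162 = 23133.006704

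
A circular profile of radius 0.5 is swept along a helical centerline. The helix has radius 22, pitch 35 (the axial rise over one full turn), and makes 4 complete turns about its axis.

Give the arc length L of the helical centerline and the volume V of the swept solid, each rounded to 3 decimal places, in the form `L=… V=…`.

L=570.369 V=447.967

2πR = 2π·22 = 138.230077
per-turn = √(138.230077² + 35²) = √(19107.5541 + 1225) = √20332.5541 = 142.592265
L = 4 × 142.592265 = 570.369061
V = π·0.5² × L = 0.785398 × 570.369061 = 447.966813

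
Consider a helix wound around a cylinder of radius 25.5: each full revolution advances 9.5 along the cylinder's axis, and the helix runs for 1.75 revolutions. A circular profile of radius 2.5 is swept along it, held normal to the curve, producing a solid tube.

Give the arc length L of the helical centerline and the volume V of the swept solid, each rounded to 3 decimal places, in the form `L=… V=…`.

2πR = 2π·25.5 = 160.221225
per-turn = √(160.221225² + 9.5²) = √(25670.8410 + 90.25) = √25761.0910 = 160.502620
L = 1.75 × 160.502620 = 280.879585
V = π·2.5² × L = 19.634954 × 280.879585 = 5515.057757

L=280.880 V=5515.058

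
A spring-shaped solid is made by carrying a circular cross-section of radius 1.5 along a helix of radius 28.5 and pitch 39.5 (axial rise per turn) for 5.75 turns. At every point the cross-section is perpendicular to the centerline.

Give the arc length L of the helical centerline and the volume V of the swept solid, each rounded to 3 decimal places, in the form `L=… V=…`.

L=1054.409 V=7453.181

2πR = 2π·28.5 = 179.070781
per-turn = √(179.070781² + 39.5²) = √(32066.3447 + 1560.25) = √33626.5947 = 183.375556
L = 5.75 × 183.375556 = 1054.409450
V = π·1.5² × L = 7.068583 × 1054.409450 = 7453.181206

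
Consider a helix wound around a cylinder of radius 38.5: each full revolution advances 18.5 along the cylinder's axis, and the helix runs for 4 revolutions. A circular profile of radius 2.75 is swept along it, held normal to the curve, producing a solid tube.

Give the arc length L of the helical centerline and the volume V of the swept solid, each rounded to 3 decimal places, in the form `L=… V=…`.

L=970.436 V=23055.906

2πR = 2π·38.5 = 241.902634
per-turn = √(241.902634² + 18.5²) = √(58516.8845 + 342.25) = √58859.1345 = 242.609016
L = 4 × 242.609016 = 970.436063
V = π·2.75² × L = 23.758294 × 970.436063 = 23055.905717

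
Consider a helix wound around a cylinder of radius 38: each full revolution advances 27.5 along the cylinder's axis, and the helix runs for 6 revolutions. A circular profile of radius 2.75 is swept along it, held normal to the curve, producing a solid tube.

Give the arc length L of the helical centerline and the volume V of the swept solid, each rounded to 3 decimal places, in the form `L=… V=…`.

2πR = 2π·38 = 238.761042
per-turn = √(238.761042² + 27.5²) = √(57006.8350 + 756.25) = √57763.0850 = 240.339520
L = 6 × 240.339520 = 1442.037122
V = π·2.75² × L = 23.758294 × 1442.037122 = 34260.342538

L=1442.037 V=34260.343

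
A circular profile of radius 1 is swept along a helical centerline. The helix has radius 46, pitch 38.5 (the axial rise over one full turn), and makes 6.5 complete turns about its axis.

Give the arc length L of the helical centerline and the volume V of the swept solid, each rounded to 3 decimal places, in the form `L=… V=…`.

L=1895.266 V=5954.155

2πR = 2π·46 = 289.026524
per-turn = √(289.026524² + 38.5²) = √(83536.3317 + 1482.25) = √85018.5817 = 291.579460
L = 6.5 × 291.579460 = 1895.266492
V = π·1² × L = 3.141593 × 1895.266492 = 5954.155287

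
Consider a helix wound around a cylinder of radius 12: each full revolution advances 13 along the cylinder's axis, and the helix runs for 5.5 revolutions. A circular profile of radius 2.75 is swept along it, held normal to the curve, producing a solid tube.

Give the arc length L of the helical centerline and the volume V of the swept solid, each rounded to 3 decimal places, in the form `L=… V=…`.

2πR = 2π·12 = 75.398224
per-turn = √(75.398224² + 13²) = √(5684.8921 + 169) = √5853.8921 = 76.510732
L = 5.5 × 76.510732 = 420.809027
V = π·2.75² × L = 23.758294 × 420.809027 = 9997.704764

L=420.809 V=9997.705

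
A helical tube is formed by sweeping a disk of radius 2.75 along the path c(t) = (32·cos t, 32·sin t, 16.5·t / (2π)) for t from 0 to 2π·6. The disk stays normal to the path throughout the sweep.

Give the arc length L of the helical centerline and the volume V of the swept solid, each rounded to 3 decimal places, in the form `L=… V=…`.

L=1210.427 V=28757.680

2πR = 2π·32 = 201.061930
per-turn = √(201.061930² + 16.5²) = √(40425.8996 + 272.25) = √40698.1496 = 201.737824
L = 6 × 201.737824 = 1210.426944
V = π·2.75² × L = 23.758294 × 1210.426944 = 28757.679735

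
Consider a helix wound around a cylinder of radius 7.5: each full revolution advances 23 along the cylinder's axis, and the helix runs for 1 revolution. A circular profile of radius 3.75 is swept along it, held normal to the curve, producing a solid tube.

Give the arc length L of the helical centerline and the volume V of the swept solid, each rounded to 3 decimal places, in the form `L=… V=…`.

L=52.437 V=2316.605

2πR = 2π·7.5 = 47.123890
per-turn = √(47.123890² + 23²) = √(2220.6610 + 529) = √2749.6610 = 52.437210
L = 1 × 52.437210 = 52.437210
V = π·3.75² × L = 44.178647 × 52.437210 = 2316.604973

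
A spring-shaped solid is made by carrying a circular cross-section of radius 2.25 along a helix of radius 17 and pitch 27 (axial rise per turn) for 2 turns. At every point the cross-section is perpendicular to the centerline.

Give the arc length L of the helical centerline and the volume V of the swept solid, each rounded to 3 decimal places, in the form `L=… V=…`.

2πR = 2π·17 = 106.814150
per-turn = √(106.814150² + 27²) = √(11409.2627 + 729) = √12138.2627 = 110.173784
L = 2 × 110.173784 = 220.347568
V = π·2.25² × L = 15.904313 × 220.347568 = 3504.476649

L=220.348 V=3504.477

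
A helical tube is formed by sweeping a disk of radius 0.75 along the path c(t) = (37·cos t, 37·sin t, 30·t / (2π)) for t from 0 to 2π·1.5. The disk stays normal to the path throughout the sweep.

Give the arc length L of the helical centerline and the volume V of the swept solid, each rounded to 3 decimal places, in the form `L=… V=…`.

L=351.608 V=621.343

2πR = 2π·37 = 232.477856
per-turn = √(232.477856² + 30²) = √(54045.9537 + 900) = √54945.9537 = 234.405533
L = 1.5 × 234.405533 = 351.608299
V = π·0.75² × L = 1.767146 × 351.608299 = 621.343152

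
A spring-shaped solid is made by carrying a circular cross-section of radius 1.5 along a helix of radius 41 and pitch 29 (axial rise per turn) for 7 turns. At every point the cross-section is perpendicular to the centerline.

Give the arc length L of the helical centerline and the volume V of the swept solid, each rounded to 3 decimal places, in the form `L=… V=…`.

2πR = 2π·41 = 257.610598
per-turn = √(257.610598² + 29²) = √(66363.2200 + 841) = √67204.2200 = 259.237767
L = 7 × 259.237767 = 1814.664371
V = π·1.5² × L = 7.068583 × 1814.664371 = 12827.106578

L=1814.664 V=12827.107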